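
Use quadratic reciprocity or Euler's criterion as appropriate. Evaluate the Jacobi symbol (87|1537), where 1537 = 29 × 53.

0

Reciprocity: 87 ≡ 3 and 1537 ≡ 1 (mod 4), so (87/1537) = +(1537/87).
Reduce top mod 87: now compute (58/87).
Pull out 2: since 87 ≡ 7 (mod 8), (2/87) = +1.
Reciprocity: 29 ≡ 1 and 87 ≡ 3 (mod 4), so (29/87) = +(87/29).
Reduce top mod 29: now compute (0/29).
Top reduces to 0: gcd > 1, so the symbol is 0.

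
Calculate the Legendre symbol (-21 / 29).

Euler's criterion: (-21/29) ≡ 8^14 (mod 29).
8^2 ≡ 6 (mod 29)
8^4 ≡ 7 (mod 29)
8^8 ≡ 20 (mod 29)
8^14 = 8^(8+4+2) ≡ 28 (mod 29).
Result is 28 ≡ −1, so (-21/29) = −1.

-1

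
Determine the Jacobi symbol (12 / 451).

-1

Pull out 2^2: since 451 ≡ 3 (mod 8), (2/451) = -1, so (2/451)^2 = +1.
Reciprocity: 3 ≡ 3 and 451 ≡ 3 (mod 4), so (3/451) = −(451/3).
Reduce top mod 3: now compute (1/3).
Reached (1/3) = 1. Collecting the sign flips along the way, the symbol is -1.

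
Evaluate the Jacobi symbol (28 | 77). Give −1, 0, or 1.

0

Pull out 2^2: since 77 ≡ 5 (mod 8), (2/77) = -1, so (2/77)^2 = +1.
Reciprocity: 7 ≡ 3 and 77 ≡ 1 (mod 4), so (7/77) = +(77/7).
Reduce top mod 7: now compute (0/7).
Top reduces to 0: gcd > 1, so the symbol is 0.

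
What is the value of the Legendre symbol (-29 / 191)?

Euler's criterion: (-29/191) ≡ 162^95 (mod 191).
162^2 ≡ 77 (mod 191)
162^4 ≡ 8 (mod 191)
162^8 ≡ 64 (mod 191)
162^16 ≡ 85 (mod 191)
162^32 ≡ 158 (mod 191)
162^64 ≡ 134 (mod 191)
162^95 = 162^(64+16+8+4+2+1) ≡ 1 (mod 191).
Result is 1, so (-29/191) = 1.

1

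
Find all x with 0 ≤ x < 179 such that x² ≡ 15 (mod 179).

Since 179 ≡ 3 (mod 4), a square root of 15 is 15^((179+1)/4) = 15^45 mod 179.
Repeated squaring: 15^2≡46, 15^4≡147, 15^8≡129, 15^16≡173, 15^32≡36 (mod 179).
15^45 = 15^(32+8+4+1) ≡ 146 (mod 179).
Check: 146² = 21316 ≡ 15 (mod 179). The two roots are 33 and 146.

33, 146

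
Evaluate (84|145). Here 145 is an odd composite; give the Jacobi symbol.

Pull out 2^2: since 145 ≡ 1 (mod 8), (2/145) = +1, so (2/145)^2 = +1.
Reciprocity: 21 ≡ 1 and 145 ≡ 1 (mod 4), so (21/145) = +(145/21).
Reduce top mod 21: now compute (19/21).
Reciprocity: 19 ≡ 3 and 21 ≡ 1 (mod 4), so (19/21) = +(21/19).
Reduce top mod 19: now compute (2/19).
Pull out 2: since 19 ≡ 3 (mod 8), (2/19) = -1.
Reached (1/19) = 1. Collecting the sign flips along the way, the symbol is -1.

-1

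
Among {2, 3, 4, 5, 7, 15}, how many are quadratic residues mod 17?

3

(2/17) = +1 → QR.
(3/17) = -1 → non-residue.
(4/17) = +1 → QR.
(5/17) = -1 → non-residue.
(7/17) = -1 → non-residue.
(15/17) = +1 → QR.
Total quadratic residues among the 6: 3.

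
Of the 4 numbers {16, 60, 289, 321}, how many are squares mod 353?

4

(16/353) = +1 → QR.
(60/353) = +1 → QR.
(289/353) = +1 → QR.
(321/353) = +1 → QR.
Total quadratic residues among the 4: 4.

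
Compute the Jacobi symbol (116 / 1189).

Pull out 2^2: since 1189 ≡ 5 (mod 8), (2/1189) = -1, so (2/1189)^2 = +1.
Reciprocity: 29 ≡ 1 and 1189 ≡ 1 (mod 4), so (29/1189) = +(1189/29).
Reduce top mod 29: now compute (0/29).
Top reduces to 0: gcd > 1, so the symbol is 0.

0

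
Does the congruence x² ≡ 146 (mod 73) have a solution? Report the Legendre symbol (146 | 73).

0

First reduce: 146 ≡ 0 (mod 73).
Top reduces to 0: gcd > 1, so the symbol is 0.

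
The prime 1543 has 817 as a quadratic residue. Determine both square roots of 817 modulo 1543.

Since 1543 ≡ 3 (mod 4), a square root of 817 is 817^((1543+1)/4) = 817^386 mod 1543.
Repeated squaring: 817^2≡913, 817^4≡349, 817^8≡1447, 817^16≡1501, 817^32≡221, 817^64≡1008, 817^128≡770, 817^256≡388 (mod 1543).
817^386 = 817^(256+128+2) ≡ 969 (mod 1543).
Check: 969² = 938961 ≡ 817 (mod 1543). The two roots are 574 and 969.

574, 969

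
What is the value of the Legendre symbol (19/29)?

-1

Reciprocity: 19 ≡ 3 and 29 ≡ 1 (mod 4), so (19/29) = +(29/19).
Reduce top mod 19: now compute (10/19).
Pull out 2: since 19 ≡ 3 (mod 8), (2/19) = -1.
Reciprocity: 5 ≡ 1 and 19 ≡ 3 (mod 4), so (5/19) = +(19/5).
Reduce top mod 5: now compute (4/5).
Pull out 2^2: since 5 ≡ 5 (mod 8), (2/5) = -1, so (2/5)^2 = +1.
Reached (1/5) = 1. Collecting the sign flips along the way, the symbol is -1.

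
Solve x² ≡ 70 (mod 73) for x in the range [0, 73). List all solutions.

73 ≡ 1 (mod 4), so we find a root by search.
Trying successive values, 17² = 289 ≡ 70 (mod 73). The other root is 73 − 17 = 56.

17, 56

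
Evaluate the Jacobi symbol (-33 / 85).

First reduce: -33 ≡ 52 (mod 85).
Pull out 2^2: since 85 ≡ 5 (mod 8), (2/85) = -1, so (2/85)^2 = +1.
Reciprocity: 13 ≡ 1 and 85 ≡ 1 (mod 4), so (13/85) = +(85/13).
Reduce top mod 13: now compute (7/13).
Reciprocity: 7 ≡ 3 and 13 ≡ 1 (mod 4), so (7/13) = +(13/7).
Reduce top mod 7: now compute (6/7).
Pull out 2: since 7 ≡ 7 (mod 8), (2/7) = +1.
Reciprocity: 3 ≡ 3 and 7 ≡ 3 (mod 4), so (3/7) = −(7/3).
Reduce top mod 3: now compute (1/3).
Reached (1/3) = 1. Collecting the sign flips along the way, the symbol is -1.

-1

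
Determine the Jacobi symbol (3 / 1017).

0

Reciprocity: 3 ≡ 3 and 1017 ≡ 1 (mod 4), so (3/1017) = +(1017/3).
Reduce top mod 3: now compute (0/3).
Top reduces to 0: gcd > 1, so the symbol is 0.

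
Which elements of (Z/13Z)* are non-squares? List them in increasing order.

Square k = 1,…,6 (k and 13−k give the same square):
1²=1, 2²=4, 3²=9, 4²≡3, 5²≡12, 6²≡10 (mod 13).
The residues are {1, 3, 4, 9, 10, 12}; the non-residues are the remaining 6 nonzero classes.

2,5,6,7,8,11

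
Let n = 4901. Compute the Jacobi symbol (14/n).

-1

Pull out 2: since 4901 ≡ 5 (mod 8), (2/4901) = -1.
Reciprocity: 7 ≡ 3 and 4901 ≡ 1 (mod 4), so (7/4901) = +(4901/7).
Reduce top mod 7: now compute (1/7).
Reached (1/7) = 1. Collecting the sign flips along the way, the symbol is -1.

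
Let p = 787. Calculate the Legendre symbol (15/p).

Reciprocity: 15 ≡ 3 and 787 ≡ 3 (mod 4), so (15/787) = −(787/15).
Reduce top mod 15: now compute (7/15).
Reciprocity: 7 ≡ 3 and 15 ≡ 3 (mod 4), so (7/15) = −(15/7).
Reduce top mod 7: now compute (1/7).
Reached (1/7) = 1. Collecting the sign flips along the way, the symbol is +1.

1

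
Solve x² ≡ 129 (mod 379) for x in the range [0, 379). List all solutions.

98, 281

Since 379 ≡ 3 (mod 4), a square root of 129 is 129^((379+1)/4) = 129^95 mod 379.
Repeated squaring: 129^2≡344, 129^4≡88, 129^8≡164, 129^16≡366, 129^32≡169, 129^64≡136 (mod 379).
129^95 = 129^(64+16+8+4+2+1) ≡ 281 (mod 379).
Check: 281² = 78961 ≡ 129 (mod 379). The two roots are 98 and 281.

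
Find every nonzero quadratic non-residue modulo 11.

2, 6, 7, 8, 10

Square k = 1,…,5 (k and 11−k give the same square):
1²=1, 2²=4, 3²=9, 4²≡5, 5²≡3 (mod 11).
The residues are {1, 3, 4, 5, 9}; the non-residues are the remaining 5 nonzero classes.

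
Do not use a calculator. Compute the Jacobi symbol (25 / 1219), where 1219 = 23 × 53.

Reciprocity: 25 ≡ 1 and 1219 ≡ 3 (mod 4), so (25/1219) = +(1219/25).
Reduce top mod 25: now compute (19/25).
Reciprocity: 19 ≡ 3 and 25 ≡ 1 (mod 4), so (19/25) = +(25/19).
Reduce top mod 19: now compute (6/19).
Pull out 2: since 19 ≡ 3 (mod 8), (2/19) = -1.
Reciprocity: 3 ≡ 3 and 19 ≡ 3 (mod 4), so (3/19) = −(19/3).
Reduce top mod 3: now compute (1/3).
Reached (1/3) = 1. Collecting the sign flips along the way, the symbol is +1.

1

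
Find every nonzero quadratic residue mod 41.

Square k = 1,…,20 (k and 41−k give the same square):
1²=1, 2²=4, 3²=9, 4²=16, 5²=25, 6²=36, 7²≡8, 8²≡23, 9²≡40, 10²≡18, 11²≡39, 12²≡21, 13²≡5, 14²≡32, 15²≡20, 16²≡10, 17²≡2, 18²≡37, 19²≡33, 20²≡31 (mod 41).
So the quadratic residues mod 41 are {1, 2, 4, 5, 8, 9, 10, 16, 18, 20, 21, 23, 25, 31, 32, 33, 36, 37, 39, 40}.

1, 2, 4, 5, 8, 9, 10, 16, 18, 20, 21, 23, 25, 31, 32, 33, 36, 37, 39, 40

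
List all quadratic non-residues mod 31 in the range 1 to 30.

3,6,11,12,13,15,17,21,22,23,24,26,27,29,30

Square k = 1,…,15 (k and 31−k give the same square):
1²=1, 2²=4, 3²=9, 4²=16, 5²=25, 6²≡5, 7²≡18, 8²≡2, 9²≡19, 10²≡7, 11²≡28, 12²≡20, 13²≡14, 14²≡10, 15²≡8 (mod 31).
The residues are {1, 2, 4, 5, 7, 8, 9, 10, 14, 16, 18, 19, 20, 25, 28}; the non-residues are the remaining 15 nonzero classes.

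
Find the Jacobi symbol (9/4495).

1

Reciprocity: 9 ≡ 1 and 4495 ≡ 3 (mod 4), so (9/4495) = +(4495/9).
Reduce top mod 9: now compute (4/9).
Pull out 2^2: since 9 ≡ 1 (mod 8), (2/9) = +1, so (2/9)^2 = +1.
Reached (1/9) = 1. Collecting the sign flips along the way, the symbol is +1.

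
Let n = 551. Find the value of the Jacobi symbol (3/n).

Reciprocity: 3 ≡ 3 and 551 ≡ 3 (mod 4), so (3/551) = −(551/3).
Reduce top mod 3: now compute (2/3).
Pull out 2: since 3 ≡ 3 (mod 8), (2/3) = -1.
Reached (1/3) = 1. Collecting the sign flips along the way, the symbol is +1.

1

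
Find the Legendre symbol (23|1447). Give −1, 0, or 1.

1

Reciprocity: 23 ≡ 3 and 1447 ≡ 3 (mod 4), so (23/1447) = −(1447/23).
Reduce top mod 23: now compute (21/23).
Reciprocity: 21 ≡ 1 and 23 ≡ 3 (mod 4), so (21/23) = +(23/21).
Reduce top mod 21: now compute (2/21).
Pull out 2: since 21 ≡ 5 (mod 8), (2/21) = -1.
Reached (1/21) = 1. Collecting the sign flips along the way, the symbol is +1.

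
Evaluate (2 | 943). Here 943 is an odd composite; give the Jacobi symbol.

Pull out 2: since 943 ≡ 7 (mod 8), (2/943) = +1.
Reached (1/943) = 1. Collecting the sign flips along the way, the symbol is +1.

1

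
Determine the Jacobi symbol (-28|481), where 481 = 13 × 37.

-1

First reduce: -28 ≡ 453 (mod 481).
Reciprocity: 453 ≡ 1 and 481 ≡ 1 (mod 4), so (453/481) = +(481/453).
Reduce top mod 453: now compute (28/453).
Pull out 2^2: since 453 ≡ 5 (mod 8), (2/453) = -1, so (2/453)^2 = +1.
Reciprocity: 7 ≡ 3 and 453 ≡ 1 (mod 4), so (7/453) = +(453/7).
Reduce top mod 7: now compute (5/7).
Reciprocity: 5 ≡ 1 and 7 ≡ 3 (mod 4), so (5/7) = +(7/5).
Reduce top mod 5: now compute (2/5).
Pull out 2: since 5 ≡ 5 (mod 8), (2/5) = -1.
Reached (1/5) = 1. Collecting the sign flips along the way, the symbol is -1.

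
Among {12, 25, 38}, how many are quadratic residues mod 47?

2

(12/47) = +1 → QR.
(25/47) = +1 → QR.
(38/47) = -1 → non-residue.
Total quadratic residues among the 3: 2.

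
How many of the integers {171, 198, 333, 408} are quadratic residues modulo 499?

(171/499) = -1 → non-residue.
(198/499) = +1 → QR.
(333/499) = -1 → non-residue.
(408/499) = -1 → non-residue.
Total quadratic residues among the 4: 1.

1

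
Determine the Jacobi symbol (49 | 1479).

Reciprocity: 49 ≡ 1 and 1479 ≡ 3 (mod 4), so (49/1479) = +(1479/49).
Reduce top mod 49: now compute (9/49).
Reciprocity: 9 ≡ 1 and 49 ≡ 1 (mod 4), so (9/49) = +(49/9).
Reduce top mod 9: now compute (4/9).
Pull out 2^2: since 9 ≡ 1 (mod 8), (2/9) = +1, so (2/9)^2 = +1.
Reached (1/9) = 1. Collecting the sign flips along the way, the symbol is +1.

1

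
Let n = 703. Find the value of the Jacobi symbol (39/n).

-1

Reciprocity: 39 ≡ 3 and 703 ≡ 3 (mod 4), so (39/703) = −(703/39).
Reduce top mod 39: now compute (1/39).
Reached (1/39) = 1. Collecting the sign flips along the way, the symbol is -1.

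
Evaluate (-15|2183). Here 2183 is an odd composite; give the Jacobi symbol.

1

First reduce: -15 ≡ 2168 (mod 2183).
Pull out 2^3: since 2183 ≡ 7 (mod 8), (2/2183) = +1, so (2/2183)^3 = +1.
Reciprocity: 271 ≡ 3 and 2183 ≡ 3 (mod 4), so (271/2183) = −(2183/271).
Reduce top mod 271: now compute (15/271).
Reciprocity: 15 ≡ 3 and 271 ≡ 3 (mod 4), so (15/271) = −(271/15).
Reduce top mod 15: now compute (1/15).
Reached (1/15) = 1. Collecting the sign flips along the way, the symbol is +1.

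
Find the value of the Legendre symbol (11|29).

Euler's criterion: (11/29) ≡ 11^14 (mod 29).
11^2 ≡ 5 (mod 29)
11^4 ≡ 25 (mod 29)
11^8 ≡ 16 (mod 29)
11^14 = 11^(8+4+2) ≡ 28 (mod 29).
Result is 28 ≡ −1, so (11/29) = −1.

-1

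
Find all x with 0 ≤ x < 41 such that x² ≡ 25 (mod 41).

41 ≡ 1 (mod 4), so we find a root by search.
Trying successive values, 5² = 25 ≡ 25 (mod 41). The other root is 41 − 5 = 36.

5, 36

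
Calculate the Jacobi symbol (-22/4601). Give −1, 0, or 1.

First reduce: -22 ≡ 4579 (mod 4601).
Reciprocity: 4579 ≡ 3 and 4601 ≡ 1 (mod 4), so (4579/4601) = +(4601/4579).
Reduce top mod 4579: now compute (22/4579).
Pull out 2: since 4579 ≡ 3 (mod 8), (2/4579) = -1.
Reciprocity: 11 ≡ 3 and 4579 ≡ 3 (mod 4), so (11/4579) = −(4579/11).
Reduce top mod 11: now compute (3/11).
Reciprocity: 3 ≡ 3 and 11 ≡ 3 (mod 4), so (3/11) = −(11/3).
Reduce top mod 3: now compute (2/3).
Pull out 2: since 3 ≡ 3 (mod 8), (2/3) = -1.
Reached (1/3) = 1. Collecting the sign flips along the way, the symbol is +1.

1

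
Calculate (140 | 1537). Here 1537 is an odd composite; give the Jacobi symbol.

Pull out 2^2: since 1537 ≡ 1 (mod 8), (2/1537) = +1, so (2/1537)^2 = +1.
Reciprocity: 35 ≡ 3 and 1537 ≡ 1 (mod 4), so (35/1537) = +(1537/35).
Reduce top mod 35: now compute (32/35).
Pull out 2^5: since 35 ≡ 3 (mod 8), (2/35) = -1, so (2/35)^5 = -1.
Reached (1/35) = 1. Collecting the sign flips along the way, the symbol is -1.

-1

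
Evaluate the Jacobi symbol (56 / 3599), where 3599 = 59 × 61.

-1

Pull out 2^3: since 3599 ≡ 7 (mod 8), (2/3599) = +1, so (2/3599)^3 = +1.
Reciprocity: 7 ≡ 3 and 3599 ≡ 3 (mod 4), so (7/3599) = −(3599/7).
Reduce top mod 7: now compute (1/7).
Reached (1/7) = 1. Collecting the sign flips along the way, the symbol is -1.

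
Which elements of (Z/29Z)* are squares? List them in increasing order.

1 4 5 6 7 9 13 16 20 22 23 24 25 28

Square k = 1,…,14 (k and 29−k give the same square):
1²=1, 2²=4, 3²=9, 4²=16, 5²=25, 6²≡7, 7²≡20, 8²≡6, 9²≡23, 10²≡13, 11²≡5, 12²≡28, 13²≡24, 14²≡22 (mod 29).
So the quadratic residues mod 29 are {1, 4, 5, 6, 7, 9, 13, 16, 20, 22, 23, 24, 25, 28}.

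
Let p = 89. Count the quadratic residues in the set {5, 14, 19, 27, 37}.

(5/89) = +1 → QR.
(14/89) = -1 → non-residue.
(19/89) = -1 → non-residue.
(27/89) = -1 → non-residue.
(37/89) = -1 → non-residue.
Total quadratic residues among the 5: 1.

1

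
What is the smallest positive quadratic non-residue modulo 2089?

7

(2/2089) = +1, so 2 is a residue.
(3/2089) = +1, so 3 is a residue.
(4/2089) = +1, so 4 is a residue.
(5/2089) = +1, so 5 is a residue.
(6/2089) = +1, so 6 is a residue.
(7/2089) = −1, so 7 is the smallest positive non-residue mod 2089.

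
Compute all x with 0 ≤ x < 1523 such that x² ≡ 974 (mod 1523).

Since 1523 ≡ 3 (mod 4), a square root of 974 is 974^((1523+1)/4) = 974^381 mod 1523.
Repeated squaring: 974^2≡1370, 974^4≡564, 974^8≡1312, 974^16≡354, 974^32≡430, 974^64≡617, 974^128≡1462, 974^256≡675 (mod 1523).
974^381 = 974^(256+64+32+16+8+4+1) ≡ 328 (mod 1523).
Check: 328² = 107584 ≡ 974 (mod 1523). The two roots are 328 and 1195.

328, 1195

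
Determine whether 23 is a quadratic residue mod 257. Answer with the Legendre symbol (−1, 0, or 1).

1

Reciprocity: 23 ≡ 3 and 257 ≡ 1 (mod 4), so (23/257) = +(257/23).
Reduce top mod 23: now compute (4/23).
Pull out 2^2: since 23 ≡ 7 (mod 8), (2/23) = +1, so (2/23)^2 = +1.
Reached (1/23) = 1. Collecting the sign flips along the way, the symbol is +1.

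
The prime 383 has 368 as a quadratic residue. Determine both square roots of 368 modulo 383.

Since 383 ≡ 3 (mod 4), a square root of 368 is 368^((383+1)/4) = 368^96 mod 383.
Repeated squaring: 368^2≡225, 368^4≡69, 368^8≡165, 368^16≡32, 368^32≡258, 368^64≡305 (mod 383).
368^96 = 368^(64+32) ≡ 175 (mod 383).
Check: 175² = 30625 ≡ 368 (mod 383). The two roots are 175 and 208.

175, 208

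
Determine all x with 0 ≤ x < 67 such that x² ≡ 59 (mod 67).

Since 67 ≡ 3 (mod 4), a square root of 59 is 59^((67+1)/4) = 59^17 mod 67.
Repeated squaring: 59^2≡64, 59^4≡9, 59^8≡14, 59^16≡62 (mod 67).
59^17 = 59^(16+1) ≡ 40 (mod 67).
Check: 40² = 1600 ≡ 59 (mod 67). The two roots are 27 and 40.

27, 40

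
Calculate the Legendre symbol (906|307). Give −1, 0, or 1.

-1

First reduce: 906 ≡ 292 (mod 307).
Pull out 2^2: since 307 ≡ 3 (mod 8), (2/307) = -1, so (2/307)^2 = +1.
Reciprocity: 73 ≡ 1 and 307 ≡ 3 (mod 4), so (73/307) = +(307/73).
Reduce top mod 73: now compute (15/73).
Reciprocity: 15 ≡ 3 and 73 ≡ 1 (mod 4), so (15/73) = +(73/15).
Reduce top mod 15: now compute (13/15).
Reciprocity: 13 ≡ 1 and 15 ≡ 3 (mod 4), so (13/15) = +(15/13).
Reduce top mod 13: now compute (2/13).
Pull out 2: since 13 ≡ 5 (mod 8), (2/13) = -1.
Reached (1/13) = 1. Collecting the sign flips along the way, the symbol is -1.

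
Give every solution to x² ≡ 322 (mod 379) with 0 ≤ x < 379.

Since 379 ≡ 3 (mod 4), a square root of 322 is 322^((379+1)/4) = 322^95 mod 379.
Repeated squaring: 322^2≡217, 322^4≡93, 322^8≡311, 322^16≡76, 322^32≡91, 322^64≡322 (mod 379).
322^95 = 322^(64+16+8+4+2+1) ≡ 91 (mod 379).
Check: 91² = 8281 ≡ 322 (mod 379). The two roots are 91 and 288.

91, 288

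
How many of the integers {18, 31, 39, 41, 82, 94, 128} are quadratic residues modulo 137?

3

(18/137) = +1 → QR.
(31/137) = -1 → non-residue.
(39/137) = +1 → QR.
(41/137) = -1 → non-residue.
(82/137) = -1 → non-residue.
(94/137) = -1 → non-residue.
(128/137) = +1 → QR.
Total quadratic residues among the 7: 3.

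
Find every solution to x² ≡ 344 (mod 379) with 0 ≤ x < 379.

Since 379 ≡ 3 (mod 4), a square root of 344 is 344^((379+1)/4) = 344^95 mod 379.
Repeated squaring: 344^2≡88, 344^4≡164, 344^8≡366, 344^16≡169, 344^32≡136, 344^64≡304 (mod 379).
344^95 = 344^(64+16+8+4+2+1) ≡ 129 (mod 379).
Check: 129² = 16641 ≡ 344 (mod 379). The two roots are 129 and 250.

129, 250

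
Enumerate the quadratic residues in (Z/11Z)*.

1, 3, 4, 5, 9

Square k = 1,…,5 (k and 11−k give the same square):
1²=1, 2²=4, 3²=9, 4²≡5, 5²≡3 (mod 11).
So the quadratic residues mod 11 are {1, 3, 4, 5, 9}.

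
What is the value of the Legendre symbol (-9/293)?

First reduce: -9 ≡ 284 (mod 293).
Pull out 2^2: since 293 ≡ 5 (mod 8), (2/293) = -1, so (2/293)^2 = +1.
Reciprocity: 71 ≡ 3 and 293 ≡ 1 (mod 4), so (71/293) = +(293/71).
Reduce top mod 71: now compute (9/71).
Reciprocity: 9 ≡ 1 and 71 ≡ 3 (mod 4), so (9/71) = +(71/9).
Reduce top mod 9: now compute (8/9).
Pull out 2^3: since 9 ≡ 1 (mod 8), (2/9) = +1, so (2/9)^3 = +1.
Reached (1/9) = 1. Collecting the sign flips along the way, the symbol is +1.

1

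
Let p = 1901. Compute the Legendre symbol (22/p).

-1

Pull out 2: since 1901 ≡ 5 (mod 8), (2/1901) = -1.
Reciprocity: 11 ≡ 3 and 1901 ≡ 1 (mod 4), so (11/1901) = +(1901/11).
Reduce top mod 11: now compute (9/11).
Reciprocity: 9 ≡ 1 and 11 ≡ 3 (mod 4), so (9/11) = +(11/9).
Reduce top mod 9: now compute (2/9).
Pull out 2: since 9 ≡ 1 (mod 8), (2/9) = +1.
Reached (1/9) = 1. Collecting the sign flips along the way, the symbol is -1.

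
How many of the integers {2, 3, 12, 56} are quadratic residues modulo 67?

(2/67) = -1 → non-residue.
(3/67) = -1 → non-residue.
(12/67) = -1 → non-residue.
(56/67) = +1 → QR.
Total quadratic residues among the 4: 1.

1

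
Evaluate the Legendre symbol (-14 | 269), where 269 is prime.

First reduce: -14 ≡ 255 (mod 269).
Reciprocity: 255 ≡ 3 and 269 ≡ 1 (mod 4), so (255/269) = +(269/255).
Reduce top mod 255: now compute (14/255).
Pull out 2: since 255 ≡ 7 (mod 8), (2/255) = +1.
Reciprocity: 7 ≡ 3 and 255 ≡ 3 (mod 4), so (7/255) = −(255/7).
Reduce top mod 7: now compute (3/7).
Reciprocity: 3 ≡ 3 and 7 ≡ 3 (mod 4), so (3/7) = −(7/3).
Reduce top mod 3: now compute (1/3).
Reached (1/3) = 1. Collecting the sign flips along the way, the symbol is +1.

1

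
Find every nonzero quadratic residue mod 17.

Square k = 1,…,8 (k and 17−k give the same square):
1²=1, 2²=4, 3²=9, 4²=16, 5²≡8, 6²≡2, 7²≡15, 8²≡13 (mod 17).
So the quadratic residues mod 17 are {1, 2, 4, 8, 9, 13, 15, 16}.

1 2 4 8 9 13 15 16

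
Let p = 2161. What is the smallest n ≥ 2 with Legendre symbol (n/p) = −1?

(2/2161) = +1, so 2 is a residue.
(3/2161) = +1, so 3 is a residue.
(4/2161) = +1, so 4 is a residue.
(5/2161) = +1, so 5 is a residue.
(6/2161) = +1, so 6 is a residue.
(7/2161) = −1, so 7 is the smallest positive non-residue mod 2161.

7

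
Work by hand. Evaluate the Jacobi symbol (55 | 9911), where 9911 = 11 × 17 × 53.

0

Reciprocity: 55 ≡ 3 and 9911 ≡ 3 (mod 4), so (55/9911) = −(9911/55).
Reduce top mod 55: now compute (11/55).
Reciprocity: 11 ≡ 3 and 55 ≡ 3 (mod 4), so (11/55) = −(55/11).
Reduce top mod 11: now compute (0/11).
Top reduces to 0: gcd > 1, so the symbol is 0.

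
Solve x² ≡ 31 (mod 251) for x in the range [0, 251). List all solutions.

Since 251 ≡ 3 (mod 4), a square root of 31 is 31^((251+1)/4) = 31^63 mod 251.
Repeated squaring: 31^2≡208, 31^4≡92, 31^8≡181, 31^16≡131, 31^32≡93 (mod 251).
31^63 = 31^(32+16+8+4+2+1) ≡ 28 (mod 251).
Check: 28² = 784 ≡ 31 (mod 251). The two roots are 28 and 223.

28, 223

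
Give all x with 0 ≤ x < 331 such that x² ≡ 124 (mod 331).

64, 267

Since 331 ≡ 3 (mod 4), a square root of 124 is 124^((331+1)/4) = 124^83 mod 331.
Repeated squaring: 124^2≡150, 124^4≡323, 124^8≡64, 124^16≡124, 124^32≡150, 124^64≡323 (mod 331).
124^83 = 124^(64+16+2+1) ≡ 64 (mod 331).
Check: 64² = 4096 ≡ 124 (mod 331). The two roots are 64 and 267.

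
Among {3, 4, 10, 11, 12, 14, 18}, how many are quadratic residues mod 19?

(3/19) = -1 → non-residue.
(4/19) = +1 → QR.
(10/19) = -1 → non-residue.
(11/19) = +1 → QR.
(12/19) = -1 → non-residue.
(14/19) = -1 → non-residue.
(18/19) = -1 → non-residue.
Total quadratic residues among the 7: 2.

2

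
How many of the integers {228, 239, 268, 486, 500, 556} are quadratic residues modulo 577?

3

(228/577) = +1 → QR.
(239/577) = +1 → QR.
(268/577) = -1 → non-residue.
(486/577) = +1 → QR.
(500/577) = -1 → non-residue.
(556/577) = -1 → non-residue.
Total quadratic residues among the 6: 3.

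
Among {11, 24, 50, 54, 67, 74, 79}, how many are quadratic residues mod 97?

5

(11/97) = +1 → QR.
(24/97) = +1 → QR.
(50/97) = +1 → QR.
(54/97) = +1 → QR.
(67/97) = -1 → non-residue.
(74/97) = -1 → non-residue.
(79/97) = +1 → QR.
Total quadratic residues among the 7: 5.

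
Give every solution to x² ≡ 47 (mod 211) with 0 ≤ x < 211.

Since 211 ≡ 3 (mod 4), a square root of 47 is 47^((211+1)/4) = 47^53 mod 211.
Repeated squaring: 47^2≡99, 47^4≡95, 47^8≡163, 47^16≡194, 47^32≡78 (mod 211).
47^53 = 47^(32+16+4+1) ≡ 70 (mod 211).
Check: 70² = 4900 ≡ 47 (mod 211). The two roots are 70 and 141.

70, 141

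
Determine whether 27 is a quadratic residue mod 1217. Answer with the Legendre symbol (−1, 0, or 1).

Reciprocity: 27 ≡ 3 and 1217 ≡ 1 (mod 4), so (27/1217) = +(1217/27).
Reduce top mod 27: now compute (2/27).
Pull out 2: since 27 ≡ 3 (mod 8), (2/27) = -1.
Reached (1/27) = 1. Collecting the sign flips along the way, the symbol is -1.

-1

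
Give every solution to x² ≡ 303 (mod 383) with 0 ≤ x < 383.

51, 332

Since 383 ≡ 3 (mod 4), a square root of 303 is 303^((383+1)/4) = 303^96 mod 383.
Repeated squaring: 303^2≡272, 303^4≡65, 303^8≡12, 303^16≡144, 303^32≡54, 303^64≡235 (mod 383).
303^96 = 303^(64+32) ≡ 51 (mod 383).
Check: 51² = 2601 ≡ 303 (mod 383). The two roots are 51 and 332.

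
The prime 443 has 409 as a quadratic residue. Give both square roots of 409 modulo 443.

176, 267

Since 443 ≡ 3 (mod 4), a square root of 409 is 409^((443+1)/4) = 409^111 mod 443.
Repeated squaring: 409^2≡270, 409^4≡248, 409^8≡370, 409^16≡13, 409^32≡169, 409^64≡209 (mod 443).
409^111 = 409^(64+32+8+4+2+1) ≡ 267 (mod 443).
Check: 267² = 71289 ≡ 409 (mod 443). The two roots are 176 and 267.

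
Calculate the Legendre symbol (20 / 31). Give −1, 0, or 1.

1

Pull out 2^2: since 31 ≡ 7 (mod 8), (2/31) = +1, so (2/31)^2 = +1.
Reciprocity: 5 ≡ 1 and 31 ≡ 3 (mod 4), so (5/31) = +(31/5).
Reduce top mod 5: now compute (1/5).
Reached (1/5) = 1. Collecting the sign flips along the way, the symbol is +1.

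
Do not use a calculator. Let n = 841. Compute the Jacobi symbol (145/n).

0

Reciprocity: 145 ≡ 1 and 841 ≡ 1 (mod 4), so (145/841) = +(841/145).
Reduce top mod 145: now compute (116/145).
Pull out 2^2: since 145 ≡ 1 (mod 8), (2/145) = +1, so (2/145)^2 = +1.
Reciprocity: 29 ≡ 1 and 145 ≡ 1 (mod 4), so (29/145) = +(145/29).
Reduce top mod 29: now compute (0/29).
Top reduces to 0: gcd > 1, so the symbol is 0.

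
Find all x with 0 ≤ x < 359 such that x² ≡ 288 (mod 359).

Since 359 ≡ 3 (mod 4), a square root of 288 is 288^((359+1)/4) = 288^90 mod 359.
Repeated squaring: 288^2≡15, 288^4≡225, 288^8≡6, 288^16≡36, 288^32≡219, 288^64≡214 (mod 359).
288^90 = 288^(64+16+8+2) ≡ 131 (mod 359).
Check: 131² = 17161 ≡ 288 (mod 359). The two roots are 131 and 228.

131, 228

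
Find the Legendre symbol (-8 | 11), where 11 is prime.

Euler's criterion: (-8/11) ≡ 3^5 (mod 11).
3^2 ≡ 9 (mod 11)
3^4 ≡ 4 (mod 11)
3^5 = 3^(4+1) ≡ 1 (mod 11).
Result is 1, so (-8/11) = 1.

1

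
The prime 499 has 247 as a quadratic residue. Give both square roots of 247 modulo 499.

Since 499 ≡ 3 (mod 4), a square root of 247 is 247^((499+1)/4) = 247^125 mod 499.
Repeated squaring: 247^2≡131, 247^4≡195, 247^8≡101, 247^16≡221, 247^32≡438, 247^64≡228 (mod 499).
247^125 = 247^(64+32+16+8+4+1) ≡ 178 (mod 499).
Check: 178² = 31684 ≡ 247 (mod 499). The two roots are 178 and 321.

178, 321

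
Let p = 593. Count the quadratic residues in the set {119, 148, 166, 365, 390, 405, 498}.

(119/593) = -1 → non-residue.
(148/593) = +1 → QR.
(166/593) = +1 → QR.
(365/593) = -1 → non-residue.
(390/593) = -1 → non-residue.
(405/593) = -1 → non-residue.
(498/593) = -1 → non-residue.
Total quadratic residues among the 7: 2.

2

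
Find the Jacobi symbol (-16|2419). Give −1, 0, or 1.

-1

First reduce: -16 ≡ 2403 (mod 2419).
Reciprocity: 2403 ≡ 3 and 2419 ≡ 3 (mod 4), so (2403/2419) = −(2419/2403).
Reduce top mod 2403: now compute (16/2403).
Pull out 2^4: since 2403 ≡ 3 (mod 8), (2/2403) = -1, so (2/2403)^4 = +1.
Reached (1/2403) = 1. Collecting the sign flips along the way, the symbol is -1.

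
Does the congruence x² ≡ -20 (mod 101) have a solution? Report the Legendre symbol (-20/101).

Euler's criterion: (-20/101) ≡ 81^50 (mod 101).
81^2 ≡ 97 (mod 101)
81^4 ≡ 16 (mod 101)
81^8 ≡ 54 (mod 101)
81^16 ≡ 88 (mod 101)
81^32 ≡ 68 (mod 101)
81^50 = 81^(32+16+2) ≡ 1 (mod 101).
Result is 1, so (-20/101) = 1.

1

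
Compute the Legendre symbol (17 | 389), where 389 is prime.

Euler's criterion: (17/389) ≡ 17^194 (mod 389).
17^2 ≡ 289 (mod 389)
17^4 ≡ 275 (mod 389)
17^8 ≡ 159 (mod 389)
17^16 ≡ 385 (mod 389)
17^32 ≡ 16 (mod 389)
17^64 ≡ 256 (mod 389)
17^128 ≡ 184 (mod 389)
17^194 = 17^(128+64+2) ≡ 1 (mod 389).
Result is 1, so (17/389) = 1.

1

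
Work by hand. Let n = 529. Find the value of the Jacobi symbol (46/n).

Pull out 2: since 529 ≡ 1 (mod 8), (2/529) = +1.
Reciprocity: 23 ≡ 3 and 529 ≡ 1 (mod 4), so (23/529) = +(529/23).
Reduce top mod 23: now compute (0/23).
Top reduces to 0: gcd > 1, so the symbol is 0.

0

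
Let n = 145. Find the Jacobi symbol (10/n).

Pull out 2: since 145 ≡ 1 (mod 8), (2/145) = +1.
Reciprocity: 5 ≡ 1 and 145 ≡ 1 (mod 4), so (5/145) = +(145/5).
Reduce top mod 5: now compute (0/5).
Top reduces to 0: gcd > 1, so the symbol is 0.

0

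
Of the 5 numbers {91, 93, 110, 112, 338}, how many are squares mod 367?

4

(91/367) = +1 → QR.
(93/367) = -1 → non-residue.
(110/367) = +1 → QR.
(112/367) = +1 → QR.
(338/367) = +1 → QR.
Total quadratic residues among the 5: 4.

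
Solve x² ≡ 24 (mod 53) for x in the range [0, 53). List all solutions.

53 ≡ 1 (mod 4), so we find a root by search.
Trying successive values, 17² = 289 ≡ 24 (mod 53). The other root is 53 − 17 = 36.

17, 36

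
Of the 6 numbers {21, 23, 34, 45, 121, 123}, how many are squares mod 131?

(21/131) = +1 → QR.
(23/131) = -1 → non-residue.
(34/131) = +1 → QR.
(45/131) = +1 → QR.
(121/131) = +1 → QR.
(123/131) = +1 → QR.
Total quadratic residues among the 6: 5.

5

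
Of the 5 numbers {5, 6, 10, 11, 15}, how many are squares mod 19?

3

(5/19) = +1 → QR.
(6/19) = +1 → QR.
(10/19) = -1 → non-residue.
(11/19) = +1 → QR.
(15/19) = -1 → non-residue.
Total quadratic residues among the 5: 3.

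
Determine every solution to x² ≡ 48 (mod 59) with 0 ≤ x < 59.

Since 59 ≡ 3 (mod 4), a square root of 48 is 48^((59+1)/4) = 48^15 mod 59.
Repeated squaring: 48^2≡3, 48^4≡9, 48^8≡22 (mod 59).
48^15 = 48^(8+4+2+1) ≡ 15 (mod 59).
Check: 15² = 225 ≡ 48 (mod 59). The two roots are 15 and 44.

15, 44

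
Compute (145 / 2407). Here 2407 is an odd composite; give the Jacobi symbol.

0

Reciprocity: 145 ≡ 1 and 2407 ≡ 3 (mod 4), so (145/2407) = +(2407/145).
Reduce top mod 145: now compute (87/145).
Reciprocity: 87 ≡ 3 and 145 ≡ 1 (mod 4), so (87/145) = +(145/87).
Reduce top mod 87: now compute (58/87).
Pull out 2: since 87 ≡ 7 (mod 8), (2/87) = +1.
Reciprocity: 29 ≡ 1 and 87 ≡ 3 (mod 4), so (29/87) = +(87/29).
Reduce top mod 29: now compute (0/29).
Top reduces to 0: gcd > 1, so the symbol is 0.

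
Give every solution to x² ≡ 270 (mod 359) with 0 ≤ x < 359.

Since 359 ≡ 3 (mod 4), a square root of 270 is 270^((359+1)/4) = 270^90 mod 359.
Repeated squaring: 270^2≡23, 270^4≡170, 270^8≡180, 270^16≡90, 270^32≡202, 270^64≡237 (mod 359).
270^90 = 270^(64+16+8+2) ≡ 98 (mod 359).
Check: 98² = 9604 ≡ 270 (mod 359). The two roots are 98 and 261.

98, 261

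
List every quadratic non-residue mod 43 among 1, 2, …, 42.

Square k = 1,…,21 (k and 43−k give the same square):
1²=1, 2²=4, 3²=9, 4²=16, 5²=25, 6²=36, 7²≡6, 8²≡21, 9²≡38, 10²≡14, 11²≡35, 12²≡15, 13²≡40, 14²≡24, 15²≡10, 16²≡41, 17²≡31, 18²≡23, 19²≡17, 20²≡13, 21²≡11 (mod 43).
The residues are {1, 4, 6, 9, 10, 11, 13, 14, 15, 16, 17, 21, 23, 24, 25, 31, 35, 36, 38, 40, 41}; the non-residues are the remaining 21 nonzero classes.

2 3 5 7 8 12 18 19 20 22 26 27 28 29 30 32 33 34 37 39 42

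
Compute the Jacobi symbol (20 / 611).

Pull out 2^2: since 611 ≡ 3 (mod 8), (2/611) = -1, so (2/611)^2 = +1.
Reciprocity: 5 ≡ 1 and 611 ≡ 3 (mod 4), so (5/611) = +(611/5).
Reduce top mod 5: now compute (1/5).
Reached (1/5) = 1. Collecting the sign flips along the way, the symbol is +1.

1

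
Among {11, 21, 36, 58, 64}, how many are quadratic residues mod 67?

3

(11/67) = -1 → non-residue.
(21/67) = +1 → QR.
(36/67) = +1 → QR.
(58/67) = -1 → non-residue.
(64/67) = +1 → QR.
Total quadratic residues among the 5: 3.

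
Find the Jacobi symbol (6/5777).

Pull out 2: since 5777 ≡ 1 (mod 8), (2/5777) = +1.
Reciprocity: 3 ≡ 3 and 5777 ≡ 1 (mod 4), so (3/5777) = +(5777/3).
Reduce top mod 3: now compute (2/3).
Pull out 2: since 3 ≡ 3 (mod 8), (2/3) = -1.
Reached (1/3) = 1. Collecting the sign flips along the way, the symbol is -1.

-1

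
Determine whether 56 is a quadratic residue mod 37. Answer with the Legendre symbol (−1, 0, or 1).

-1

Euler's criterion: (56/37) ≡ 19^18 (mod 37).
19^2 ≡ 28 (mod 37)
19^4 ≡ 7 (mod 37)
19^8 ≡ 12 (mod 37)
19^16 ≡ 33 (mod 37)
19^18 = 19^(16+2) ≡ 36 (mod 37).
Result is 36 ≡ −1, so (56/37) = −1.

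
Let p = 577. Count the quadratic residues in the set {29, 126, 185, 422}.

(29/577) = -1 → non-residue.
(126/577) = -1 → non-residue.
(185/577) = +1 → QR.
(422/577) = -1 → non-residue.
Total quadratic residues among the 4: 1.

1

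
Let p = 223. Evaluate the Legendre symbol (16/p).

1

Euler's criterion: (16/223) ≡ 16^111 (mod 223).
16^2 ≡ 33 (mod 223)
16^4 ≡ 197 (mod 223)
16^8 ≡ 7 (mod 223)
16^16 ≡ 49 (mod 223)
16^32 ≡ 171 (mod 223)
16^64 ≡ 28 (mod 223)
16^111 = 16^(64+32+8+4+2+1) ≡ 1 (mod 223).
Result is 1, so (16/223) = 1.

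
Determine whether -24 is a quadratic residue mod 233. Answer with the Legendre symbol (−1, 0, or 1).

First reduce: -24 ≡ 209 (mod 233).
Reciprocity: 209 ≡ 1 and 233 ≡ 1 (mod 4), so (209/233) = +(233/209).
Reduce top mod 209: now compute (24/209).
Pull out 2^3: since 209 ≡ 1 (mod 8), (2/209) = +1, so (2/209)^3 = +1.
Reciprocity: 3 ≡ 3 and 209 ≡ 1 (mod 4), so (3/209) = +(209/3).
Reduce top mod 3: now compute (2/3).
Pull out 2: since 3 ≡ 3 (mod 8), (2/3) = -1.
Reached (1/3) = 1. Collecting the sign flips along the way, the symbol is -1.

-1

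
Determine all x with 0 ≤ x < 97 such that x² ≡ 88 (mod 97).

97 ≡ 1 (mod 4), so we find a root by search.
Trying successive values, 31² = 961 ≡ 88 (mod 97). The other root is 97 − 31 = 66.

31, 66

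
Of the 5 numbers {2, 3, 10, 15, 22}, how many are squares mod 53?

(2/53) = -1 → non-residue.
(3/53) = -1 → non-residue.
(10/53) = +1 → QR.
(15/53) = +1 → QR.
(22/53) = -1 → non-residue.
Total quadratic residues among the 5: 2.

2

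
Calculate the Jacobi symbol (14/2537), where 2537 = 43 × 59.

-1

Pull out 2: since 2537 ≡ 1 (mod 8), (2/2537) = +1.
Reciprocity: 7 ≡ 3 and 2537 ≡ 1 (mod 4), so (7/2537) = +(2537/7).
Reduce top mod 7: now compute (3/7).
Reciprocity: 3 ≡ 3 and 7 ≡ 3 (mod 4), so (3/7) = −(7/3).
Reduce top mod 3: now compute (1/3).
Reached (1/3) = 1. Collecting the sign flips along the way, the symbol is -1.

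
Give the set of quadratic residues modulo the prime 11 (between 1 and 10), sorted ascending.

1 3 4 5 9

Square k = 1,…,5 (k and 11−k give the same square):
1²=1, 2²=4, 3²=9, 4²≡5, 5²≡3 (mod 11).
So the quadratic residues mod 11 are {1, 3, 4, 5, 9}.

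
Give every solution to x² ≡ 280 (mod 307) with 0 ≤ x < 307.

Since 307 ≡ 3 (mod 4), a square root of 280 is 280^((307+1)/4) = 280^77 mod 307.
Repeated squaring: 280^2≡115, 280^4≡24, 280^8≡269, 280^16≡216, 280^32≡299, 280^64≡64 (mod 307).
280^77 = 280^(64+8+4+1) ≡ 105 (mod 307).
Check: 105² = 11025 ≡ 280 (mod 307). The two roots are 105 and 202.

105, 202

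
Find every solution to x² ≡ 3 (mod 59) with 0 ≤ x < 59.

11, 48

Since 59 ≡ 3 (mod 4), a square root of 3 is 3^((59+1)/4) = 3^15 mod 59.
Repeated squaring: 3^2≡9, 3^4≡22, 3^8≡12 (mod 59).
3^15 = 3^(8+4+2+1) ≡ 48 (mod 59).
Check: 48² = 2304 ≡ 3 (mod 59). The two roots are 11 and 48.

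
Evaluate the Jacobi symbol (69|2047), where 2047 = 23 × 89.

0

Reciprocity: 69 ≡ 1 and 2047 ≡ 3 (mod 4), so (69/2047) = +(2047/69).
Reduce top mod 69: now compute (46/69).
Pull out 2: since 69 ≡ 5 (mod 8), (2/69) = -1.
Reciprocity: 23 ≡ 3 and 69 ≡ 1 (mod 4), so (23/69) = +(69/23).
Reduce top mod 23: now compute (0/23).
Top reduces to 0: gcd > 1, so the symbol is 0.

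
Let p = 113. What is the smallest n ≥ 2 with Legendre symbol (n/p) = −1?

(2/113) = +1, so 2 is a residue.
(3/113) = −1, so 3 is the smallest positive non-residue mod 113.

3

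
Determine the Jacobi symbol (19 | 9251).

Reciprocity: 19 ≡ 3 and 9251 ≡ 3 (mod 4), so (19/9251) = −(9251/19).
Reduce top mod 19: now compute (17/19).
Reciprocity: 17 ≡ 1 and 19 ≡ 3 (mod 4), so (17/19) = +(19/17).
Reduce top mod 17: now compute (2/17).
Pull out 2: since 17 ≡ 1 (mod 8), (2/17) = +1.
Reached (1/17) = 1. Collecting the sign flips along the way, the symbol is -1.

-1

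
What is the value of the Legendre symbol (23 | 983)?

1

Reciprocity: 23 ≡ 3 and 983 ≡ 3 (mod 4), so (23/983) = −(983/23).
Reduce top mod 23: now compute (17/23).
Reciprocity: 17 ≡ 1 and 23 ≡ 3 (mod 4), so (17/23) = +(23/17).
Reduce top mod 17: now compute (6/17).
Pull out 2: since 17 ≡ 1 (mod 8), (2/17) = +1.
Reciprocity: 3 ≡ 3 and 17 ≡ 1 (mod 4), so (3/17) = +(17/3).
Reduce top mod 3: now compute (2/3).
Pull out 2: since 3 ≡ 3 (mod 8), (2/3) = -1.
Reached (1/3) = 1. Collecting the sign flips along the way, the symbol is +1.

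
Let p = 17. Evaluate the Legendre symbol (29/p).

-1

First reduce: 29 ≡ 12 (mod 17).
Pull out 2^2: since 17 ≡ 1 (mod 8), (2/17) = +1, so (2/17)^2 = +1.
Reciprocity: 3 ≡ 3 and 17 ≡ 1 (mod 4), so (3/17) = +(17/3).
Reduce top mod 3: now compute (2/3).
Pull out 2: since 3 ≡ 3 (mod 8), (2/3) = -1.
Reached (1/3) = 1. Collecting the sign flips along the way, the symbol is -1.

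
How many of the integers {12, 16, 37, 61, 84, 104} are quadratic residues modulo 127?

5

(12/127) = -1 → non-residue.
(16/127) = +1 → QR.
(37/127) = +1 → QR.
(61/127) = +1 → QR.
(84/127) = +1 → QR.
(104/127) = +1 → QR.
Total quadratic residues among the 6: 5.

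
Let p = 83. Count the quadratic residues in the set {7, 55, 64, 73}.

(7/83) = +1 → QR.
(55/83) = -1 → non-residue.
(64/83) = +1 → QR.
(73/83) = -1 → non-residue.
Total quadratic residues among the 4: 2.

2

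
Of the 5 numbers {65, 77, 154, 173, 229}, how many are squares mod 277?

2

(65/277) = -1 → non-residue.
(77/277) = -1 → non-residue.
(154/277) = +1 → QR.
(173/277) = -1 → non-residue.
(229/277) = +1 → QR.
Total quadratic residues among the 5: 2.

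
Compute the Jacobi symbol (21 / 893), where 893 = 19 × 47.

-1

Reciprocity: 21 ≡ 1 and 893 ≡ 1 (mod 4), so (21/893) = +(893/21).
Reduce top mod 21: now compute (11/21).
Reciprocity: 11 ≡ 3 and 21 ≡ 1 (mod 4), so (11/21) = +(21/11).
Reduce top mod 11: now compute (10/11).
Pull out 2: since 11 ≡ 3 (mod 8), (2/11) = -1.
Reciprocity: 5 ≡ 1 and 11 ≡ 3 (mod 4), so (5/11) = +(11/5).
Reduce top mod 5: now compute (1/5).
Reached (1/5) = 1. Collecting the sign flips along the way, the symbol is -1.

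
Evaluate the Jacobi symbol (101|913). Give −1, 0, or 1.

Reciprocity: 101 ≡ 1 and 913 ≡ 1 (mod 4), so (101/913) = +(913/101).
Reduce top mod 101: now compute (4/101).
Pull out 2^2: since 101 ≡ 5 (mod 8), (2/101) = -1, so (2/101)^2 = +1.
Reached (1/101) = 1. Collecting the sign flips along the way, the symbol is +1.

1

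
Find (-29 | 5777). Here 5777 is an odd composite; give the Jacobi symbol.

First reduce: -29 ≡ 5748 (mod 5777).
Pull out 2^2: since 5777 ≡ 1 (mod 8), (2/5777) = +1, so (2/5777)^2 = +1.
Reciprocity: 1437 ≡ 1 and 5777 ≡ 1 (mod 4), so (1437/5777) = +(5777/1437).
Reduce top mod 1437: now compute (29/1437).
Reciprocity: 29 ≡ 1 and 1437 ≡ 1 (mod 4), so (29/1437) = +(1437/29).
Reduce top mod 29: now compute (16/29).
Pull out 2^4: since 29 ≡ 5 (mod 8), (2/29) = -1, so (2/29)^4 = +1.
Reached (1/29) = 1. Collecting the sign flips along the way, the symbol is +1.

1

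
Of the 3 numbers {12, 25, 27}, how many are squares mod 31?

1

(12/31) = -1 → non-residue.
(25/31) = +1 → QR.
(27/31) = -1 → non-residue.
Total quadratic residues among the 3: 1.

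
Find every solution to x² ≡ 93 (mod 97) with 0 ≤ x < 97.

44, 53

97 ≡ 1 (mod 4), so we find a root by search.
Trying successive values, 44² = 1936 ≡ 93 (mod 97). The other root is 97 − 44 = 53.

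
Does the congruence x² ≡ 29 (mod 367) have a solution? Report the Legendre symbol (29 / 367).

Euler's criterion: (29/367) ≡ 29^183 (mod 367).
29^2 ≡ 107 (mod 367)
29^4 ≡ 72 (mod 367)
29^8 ≡ 46 (mod 367)
29^16 ≡ 281 (mod 367)
29^32 ≡ 56 (mod 367)
29^64 ≡ 200 (mod 367)
29^128 ≡ 364 (mod 367)
29^183 = 29^(128+32+16+4+2+1) ≡ 366 (mod 367).
Result is 366 ≡ −1, so (29/367) = −1.

-1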